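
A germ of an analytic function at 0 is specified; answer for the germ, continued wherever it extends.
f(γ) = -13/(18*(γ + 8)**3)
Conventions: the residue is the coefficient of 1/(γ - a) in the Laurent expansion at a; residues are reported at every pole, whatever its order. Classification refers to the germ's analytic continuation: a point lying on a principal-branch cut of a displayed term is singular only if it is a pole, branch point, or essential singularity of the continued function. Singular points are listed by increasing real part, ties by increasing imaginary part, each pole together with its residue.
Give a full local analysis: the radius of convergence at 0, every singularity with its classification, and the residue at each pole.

Radius of convergence at 0: 8.
At -8: a pole of order 3; residue 0.

Denominator factor (γ + 8)^3: pole of order 3 at -8, modulus 8.
The radius of convergence is the smallest modulus among the singular points: 8.
At the order-3 pole -8 set g(γ) = (γ - (-8))^3*f(γ) = -13/18.
Order-3 pole: residue = g''(a)/2; g''(-8) = 0, so the residue is 0.


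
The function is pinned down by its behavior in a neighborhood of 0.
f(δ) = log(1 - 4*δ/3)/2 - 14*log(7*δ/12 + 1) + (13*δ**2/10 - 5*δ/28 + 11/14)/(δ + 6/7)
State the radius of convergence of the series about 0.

Denominator factor (δ + 6/7): pole of order 1 at -6/7, modulus 6/7.
Branch term (-14)*log(1 - δ/(-12/7)): its argument vanishes at δ = -12/7, a logarithmic branch point, modulus 12/7.
Branch term (1/2)*log(1 - δ/(3/4)): its argument vanishes at δ = 3/4, a logarithmic branch point, modulus 3/4.
The radius of convergence is the smallest modulus among the singular points: 3/4.

The radius of convergence is 3/4.


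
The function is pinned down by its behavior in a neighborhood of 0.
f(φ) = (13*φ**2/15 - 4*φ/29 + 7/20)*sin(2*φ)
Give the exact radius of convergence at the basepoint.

The radius of convergence is infinite.

The factor sin(2*φ) is entire and contributes no finite singular point.
The polynomial part has no poles.
No finite singular points: the Taylor series at 0 converges everywhere.


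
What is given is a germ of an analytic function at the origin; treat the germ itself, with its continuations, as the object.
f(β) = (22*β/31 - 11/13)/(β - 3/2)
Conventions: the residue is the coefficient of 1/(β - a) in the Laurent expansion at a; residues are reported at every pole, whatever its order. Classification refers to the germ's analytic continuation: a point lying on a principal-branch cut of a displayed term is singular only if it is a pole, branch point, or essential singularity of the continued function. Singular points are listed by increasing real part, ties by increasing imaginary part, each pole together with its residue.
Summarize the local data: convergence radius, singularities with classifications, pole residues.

Denominator factor (β - 3/2): pole of order 1 at 3/2, modulus 3/2.
The radius of convergence is the smallest modulus among the singular points: 3/2.
At the order-1 pole 3/2 set g(β) = (β - (3/2))*f(β) = 22*β/31 - 11/13.
Simple pole: residue = g(a) at a = 3/2, which is 88/403.

Radius of convergence at 0: 3/2.
At 3/2: a pole of order 1; residue 88/403.


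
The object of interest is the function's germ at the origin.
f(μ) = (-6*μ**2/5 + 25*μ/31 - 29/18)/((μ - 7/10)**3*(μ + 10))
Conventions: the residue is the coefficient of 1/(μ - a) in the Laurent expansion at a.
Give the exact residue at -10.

At the order-1 pole -10 set g(μ) = (μ - (-10))*f(μ) = (-6*μ**2/5 + 25*μ/31 - 29/18)/(μ - 7/10)**3.
Simple pole: residue = g(a) at a = -10, which is 36179500/341786997.

The residue is 36179500/341786997.


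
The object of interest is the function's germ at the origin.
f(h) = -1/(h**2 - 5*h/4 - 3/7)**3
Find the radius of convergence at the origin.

The radius of convergence is -5/8 + (1/56)*sqrt(2569).

Denominator factor (h**2 - 5*h/4 - 3/7)^3: discriminant 367/112, real irrational roots 5/8 + (1/56)*sqrt(2569) and 5/8 - (1/56)*sqrt(2569); poles of order 3, moduli 5/8 + (1/56)*sqrt(2569) and -5/8 + (1/56)*sqrt(2569).
The radius of convergence is the smallest modulus among the singular points: -5/8 + (1/56)*sqrt(2569).


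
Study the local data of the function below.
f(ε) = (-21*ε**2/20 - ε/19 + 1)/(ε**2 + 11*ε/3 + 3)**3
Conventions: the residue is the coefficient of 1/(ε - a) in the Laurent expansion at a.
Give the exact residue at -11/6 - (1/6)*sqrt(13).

The residue is (255555/166972)*sqrt(13).


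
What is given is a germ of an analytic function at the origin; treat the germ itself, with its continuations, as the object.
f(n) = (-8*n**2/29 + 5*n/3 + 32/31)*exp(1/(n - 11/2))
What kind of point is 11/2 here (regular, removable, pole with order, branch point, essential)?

The exponent 1/(n - (11/2)) has a pole at 11/2, so exp(1/(n - (11/2))) takes every nonzero value near it: an essential singularity (not a pole of any order).

The point is an essential singularity.


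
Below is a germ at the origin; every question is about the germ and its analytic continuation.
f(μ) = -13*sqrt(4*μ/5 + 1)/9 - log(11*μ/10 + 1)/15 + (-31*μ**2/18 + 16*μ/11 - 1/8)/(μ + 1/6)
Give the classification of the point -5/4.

The term (-13/9)*sqrt(1 - μ/(-5/4)) has argument 1 - -5/4/(-5/4) = 0 at -5/4: a square-root (algebraic, two-sheeted) branch point; the remaining terms are analytic or single-valued there.

The point is an algebraic (square-root) branch point.


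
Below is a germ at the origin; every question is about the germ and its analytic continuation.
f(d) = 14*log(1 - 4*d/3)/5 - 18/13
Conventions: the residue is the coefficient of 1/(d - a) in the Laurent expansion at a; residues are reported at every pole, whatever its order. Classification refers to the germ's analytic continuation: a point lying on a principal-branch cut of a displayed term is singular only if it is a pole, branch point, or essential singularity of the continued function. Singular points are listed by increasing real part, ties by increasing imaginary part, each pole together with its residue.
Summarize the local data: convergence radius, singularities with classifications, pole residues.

Radius of convergence at 0: 3/4.
At 3/4: a logarithmic branch point.

Branch term (14/5)*log(1 - d/(3/4)): its argument vanishes at d = 3/4, a logarithmic branch point, modulus 3/4.
The radius of convergence is the smallest modulus among the singular points: 3/4.


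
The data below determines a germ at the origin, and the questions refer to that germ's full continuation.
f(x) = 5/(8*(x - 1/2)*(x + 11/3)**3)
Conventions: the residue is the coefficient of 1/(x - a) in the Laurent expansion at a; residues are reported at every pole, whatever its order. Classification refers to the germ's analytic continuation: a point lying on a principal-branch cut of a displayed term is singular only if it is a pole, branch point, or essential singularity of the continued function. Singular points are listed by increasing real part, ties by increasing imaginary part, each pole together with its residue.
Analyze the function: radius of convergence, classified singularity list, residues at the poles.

Denominator factor (x + 11/3)^3: pole of order 3 at -11/3, modulus 11/3.
Denominator factor (x - 1/2): pole of order 1 at 1/2, modulus 1/2.
The radius of convergence is the smallest modulus among the singular points: 1/2.
At the order-3 pole -11/3 set g(x) = (x - (-11/3))^3*f(x) = 5/(8*(x - 1/2)).
Order-3 pole: residue = g''(a)/2; g''(-11/3) = -54/3125, so the residue is -27/3125.
At the order-1 pole 1/2 set g(x) = (x - (1/2))*f(x) = 5/(8*(x + 11/3)**3).
Simple pole: residue = g(a) at a = 1/2, which is 27/3125.
List the singular points by increasing real part (a conjugate pair: the negative imaginary part first).

Radius of convergence at 0: 1/2.
At -11/3: a pole of order 3; residue -27/3125.
At 1/2: a pole of order 1; residue 27/3125.


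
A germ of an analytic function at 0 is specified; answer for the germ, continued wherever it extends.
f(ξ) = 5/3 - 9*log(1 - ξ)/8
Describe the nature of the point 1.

The term (-9/8)*log(1 - ξ/(1)) has argument 1 - 1/(1) = 0 at 1: a logarithmic (infinitely-sheeted) branch point; the remaining terms are analytic or single-valued there.

The point is a logarithmic branch point.


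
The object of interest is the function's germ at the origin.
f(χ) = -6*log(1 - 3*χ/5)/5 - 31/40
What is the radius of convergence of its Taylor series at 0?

The radius of convergence is 5/3.

Branch term (-6/5)*log(1 - χ/(5/3)): its argument vanishes at χ = 5/3, a logarithmic branch point, modulus 5/3.
The radius of convergence is the smallest modulus among the singular points: 5/3.


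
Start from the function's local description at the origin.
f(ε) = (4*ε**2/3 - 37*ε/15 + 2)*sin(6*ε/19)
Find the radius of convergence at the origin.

The radius of convergence is infinite.

The factor sin(6*ε/19) is entire and contributes no finite singular point.
The polynomial part has no poles.
No finite singular points: the Taylor series at 0 converges everywhere.


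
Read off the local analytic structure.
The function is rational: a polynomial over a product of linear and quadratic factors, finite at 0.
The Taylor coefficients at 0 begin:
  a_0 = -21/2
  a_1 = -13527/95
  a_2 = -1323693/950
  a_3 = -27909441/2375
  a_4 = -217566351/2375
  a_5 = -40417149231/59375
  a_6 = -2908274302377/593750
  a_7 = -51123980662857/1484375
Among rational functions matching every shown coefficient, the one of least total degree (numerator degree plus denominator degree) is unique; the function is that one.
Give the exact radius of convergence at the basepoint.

The radius of convergence is 11/10 - (1/30)*sqrt(789).

No rational of total degree below 6 reproduces all 8 coefficients; solving the [2/4] Pade equations on them gives f(x) = (-19*x**2/5 - 8*x/19 - 7/6)/(x**2 - 11*x/5 + 1/3)**2, whose expansion matches every shown term.
Denominator factor (x**2 - 11*x/5 + 1/3)^2: discriminant 263/75, real irrational roots 11/10 + (1/30)*sqrt(789) and 11/10 - (1/30)*sqrt(789); poles of order 2, moduli 11/10 + (1/30)*sqrt(789) and 11/10 - (1/30)*sqrt(789).
The radius of convergence is the smallest modulus among the singular points: 11/10 - (1/30)*sqrt(789).


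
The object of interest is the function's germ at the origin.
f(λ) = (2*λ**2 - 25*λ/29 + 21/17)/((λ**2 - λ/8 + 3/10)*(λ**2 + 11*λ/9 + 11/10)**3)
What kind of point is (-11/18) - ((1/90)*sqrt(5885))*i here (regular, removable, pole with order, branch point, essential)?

The point is a pole of order 3.

The denominator factor λ**2 + 11*λ/9 + 11/10 vanishes at (-11/18) - ((1/90)*sqrt(5885))*i and appears to the power 3; the numerator there equals (421669/399330) + ((863/23490)*sqrt(5885))*i, nonzero, and no other factor vanishes.
Hence a pole whose order is the multiplicity, 3.


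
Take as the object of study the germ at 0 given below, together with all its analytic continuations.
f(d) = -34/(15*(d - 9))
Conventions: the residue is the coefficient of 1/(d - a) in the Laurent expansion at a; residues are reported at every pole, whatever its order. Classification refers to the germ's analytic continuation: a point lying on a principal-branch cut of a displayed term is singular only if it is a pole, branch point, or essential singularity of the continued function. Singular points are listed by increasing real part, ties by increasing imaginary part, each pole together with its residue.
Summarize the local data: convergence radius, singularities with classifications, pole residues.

Radius of convergence at 0: 9.
At 9: a pole of order 1; residue -34/15.

Denominator factor (d - 9): pole of order 1 at 9, modulus 9.
The radius of convergence is the smallest modulus among the singular points: 9.
At the order-1 pole 9 set g(d) = (d - (9))*f(d) = -34/15.
Simple pole: residue = g(a) at a = 9, which is -34/15.


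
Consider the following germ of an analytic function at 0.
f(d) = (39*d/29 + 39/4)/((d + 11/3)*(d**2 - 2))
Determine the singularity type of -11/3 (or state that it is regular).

The denominator factor d + 11/3 vanishes at -11/3 and appears to the power 1; the numerator there equals 559/116, nonzero, and no other factor vanishes.
Hence a pole whose order is the multiplicity, 1.

The point is a pole of order 1.


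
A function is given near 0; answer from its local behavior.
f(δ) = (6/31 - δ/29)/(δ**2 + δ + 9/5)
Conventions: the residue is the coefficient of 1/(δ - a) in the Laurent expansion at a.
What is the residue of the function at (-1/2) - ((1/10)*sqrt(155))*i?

The residue is (-1/58) + ((379/55738)*sqrt(155))*i.

The factor δ**2 + δ + 9/5 splits as (δ - a)(δ - a') with a = (-1/2) - ((1/10)*sqrt(155))*i, a' = (-1/2) + ((1/10)*sqrt(155))*i. At the order-1 pole a set g(δ) = (δ - a)*f(δ) = [6/31 - δ/29] / (δ - a').
Simple pole: residue = g(a) at a = (-1/2) - ((1/10)*sqrt(155))*i, which is (-1/58) + ((379/55738)*sqrt(155))*i.


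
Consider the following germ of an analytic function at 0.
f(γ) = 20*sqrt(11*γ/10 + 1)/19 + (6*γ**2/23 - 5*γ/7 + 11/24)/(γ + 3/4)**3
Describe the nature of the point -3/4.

The denominator factor γ + 3/4 vanishes at -3/4 and appears to the power 3; the numerator there equals 551/483, nonzero, and no other factor vanishes.
The branch terms are analytic at this point.
Hence a pole whose order is the multiplicity, 3.

The point is a pole of order 3.


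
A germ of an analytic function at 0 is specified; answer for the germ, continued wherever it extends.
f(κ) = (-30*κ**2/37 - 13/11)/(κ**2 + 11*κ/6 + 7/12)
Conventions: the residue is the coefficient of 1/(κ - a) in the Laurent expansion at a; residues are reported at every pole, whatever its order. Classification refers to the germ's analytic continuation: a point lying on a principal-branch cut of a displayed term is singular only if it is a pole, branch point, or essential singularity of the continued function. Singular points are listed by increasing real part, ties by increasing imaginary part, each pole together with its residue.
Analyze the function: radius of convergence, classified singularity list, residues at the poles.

Radius of convergence at 0: 11/12 - (1/12)*sqrt(37).
At -11/12 - (1/12)*sqrt(37): a pole of order 1; residue 55/74 + (10117/30118)*sqrt(37).
At -11/12 + (1/12)*sqrt(37): a pole of order 1; residue 55/74 - (10117/30118)*sqrt(37).

Denominator factor (κ**2 + 11*κ/6 + 7/12): discriminant 37/36, real irrational roots -11/12 + (1/12)*sqrt(37) and -11/12 - (1/12)*sqrt(37); poles of order 1, moduli 11/12 - (1/12)*sqrt(37) and 11/12 + (1/12)*sqrt(37).
The radius of convergence is the smallest modulus among the singular points: 11/12 - (1/12)*sqrt(37).
The factor κ**2 + 11*κ/6 + 7/12 splits as (κ - a)(κ - a') with a = -11/12 - (1/12)*sqrt(37), a' = -11/12 + (1/12)*sqrt(37). At the order-1 pole a set g(κ) = (κ - a)*f(κ) = [-30*κ**2/37 - 13/11] / (κ - a').
Simple pole: residue = g(a) at a = -11/12 - (1/12)*sqrt(37), which is 55/74 + (10117/30118)*sqrt(37).
The factor κ**2 + 11*κ/6 + 7/12 splits as (κ - a)(κ - a') with a = -11/12 + (1/12)*sqrt(37), a' = -11/12 - (1/12)*sqrt(37). At the order-1 pole a set g(κ) = (κ - a)*f(κ) = [-30*κ**2/37 - 13/11] / (κ - a').
Simple pole: residue = g(a) at a = -11/12 + (1/12)*sqrt(37), which is 55/74 - (10117/30118)*sqrt(37).
List the singular points by increasing real part (a conjugate pair: the negative imaginary part first).


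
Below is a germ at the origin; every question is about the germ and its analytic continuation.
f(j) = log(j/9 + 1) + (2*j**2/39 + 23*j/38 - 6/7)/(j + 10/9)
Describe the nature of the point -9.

The term (1)*log(1 - j/(-9)) has argument 1 - -9/(-9) = 0 at -9: a logarithmic (infinitely-sheeted) branch point; the remaining terms are analytic or single-valued there.

The point is a logarithmic branch point.


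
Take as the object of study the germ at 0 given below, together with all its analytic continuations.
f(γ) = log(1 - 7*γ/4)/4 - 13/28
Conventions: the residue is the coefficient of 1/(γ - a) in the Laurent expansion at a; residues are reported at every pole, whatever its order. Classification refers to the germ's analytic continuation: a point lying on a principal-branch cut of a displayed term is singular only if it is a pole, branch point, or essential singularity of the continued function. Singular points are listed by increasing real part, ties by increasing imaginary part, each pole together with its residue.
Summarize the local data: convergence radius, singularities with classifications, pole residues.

Branch term (1/4)*log(1 - γ/(4/7)): its argument vanishes at γ = 4/7, a logarithmic branch point, modulus 4/7.
The radius of convergence is the smallest modulus among the singular points: 4/7.

Radius of convergence at 0: 4/7.
At 4/7: a logarithmic branch point.


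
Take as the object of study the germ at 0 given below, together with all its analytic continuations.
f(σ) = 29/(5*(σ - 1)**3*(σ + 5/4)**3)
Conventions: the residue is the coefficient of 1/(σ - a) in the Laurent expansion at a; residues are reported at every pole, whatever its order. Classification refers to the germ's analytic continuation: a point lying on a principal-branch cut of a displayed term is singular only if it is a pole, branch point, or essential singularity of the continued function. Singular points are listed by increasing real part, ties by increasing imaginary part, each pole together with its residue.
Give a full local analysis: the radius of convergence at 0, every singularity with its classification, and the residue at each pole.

Radius of convergence at 0: 1.
At -5/4: a pole of order 3; residue -59392/98415.
At 1: a pole of order 3; residue 59392/98415.

Denominator factor (σ - 1)^3: pole of order 3 at 1, modulus 1.
Denominator factor (σ + 5/4)^3: pole of order 3 at -5/4, modulus 5/4.
The radius of convergence is the smallest modulus among the singular points: 1.
At the order-3 pole -5/4 set g(σ) = (σ - (-5/4))^3*f(σ) = 29/(5*(σ - 1)**3).
Order-3 pole: residue = g''(a)/2; g''(-5/4) = -118784/98415, so the residue is -59392/98415.
At the order-3 pole 1 set g(σ) = (σ - (1))^3*f(σ) = 29/(5*(σ + 5/4)**3).
Order-3 pole: residue = g''(a)/2; g''(1) = 118784/98415, so the residue is 59392/98415.
List the singular points by increasing real part (a conjugate pair: the negative imaginary part first).


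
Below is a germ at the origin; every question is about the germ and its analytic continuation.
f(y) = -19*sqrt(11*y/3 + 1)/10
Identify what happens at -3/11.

The point is an algebraic (square-root) branch point.

The term (-19/10)*sqrt(1 - y/(-3/11)) has argument 1 - -3/11/(-3/11) = 0 at -3/11: a square-root (algebraic, two-sheeted) branch point; the remaining terms are analytic or single-valued there.


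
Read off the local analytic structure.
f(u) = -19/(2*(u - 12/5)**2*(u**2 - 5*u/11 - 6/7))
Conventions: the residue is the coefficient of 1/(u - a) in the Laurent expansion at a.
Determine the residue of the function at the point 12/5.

At the order-2 pole 12/5 set g(u) = (u - (12/5))^2*f(u) = -19/(2*(u**2 - 5*u/11 - 6/7)).
Order-2 pole: residue = g'(a); g'(12/5) = 305949875/107692488, so the residue is 305949875/107692488.

The residue is 305949875/107692488.


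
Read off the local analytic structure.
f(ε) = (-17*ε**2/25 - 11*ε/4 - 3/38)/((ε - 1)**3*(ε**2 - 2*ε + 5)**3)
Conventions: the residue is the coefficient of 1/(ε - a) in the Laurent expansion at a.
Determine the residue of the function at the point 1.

The residue is 14833/486400.

At the order-3 pole 1 set g(ε) = (ε - (1))^3*f(ε) = (-17*ε**2/25 - 11*ε/4 - 3/38)/(ε**2 - 2*ε + 5)**3.
Order-3 pole: residue = g''(a)/2; g''(1) = 14833/243200, so the residue is 14833/486400.


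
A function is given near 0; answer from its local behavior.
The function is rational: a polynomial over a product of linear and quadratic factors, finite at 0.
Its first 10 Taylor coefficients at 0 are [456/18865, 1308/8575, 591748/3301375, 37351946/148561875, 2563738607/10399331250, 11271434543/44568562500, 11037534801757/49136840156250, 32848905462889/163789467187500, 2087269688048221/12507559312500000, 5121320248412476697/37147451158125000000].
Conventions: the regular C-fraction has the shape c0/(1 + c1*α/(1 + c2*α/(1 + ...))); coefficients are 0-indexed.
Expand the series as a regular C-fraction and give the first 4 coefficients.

The regular C-fraction coefficients are [456/18865, -1199/190, 4913603/956802, 19330832237/371158829811].


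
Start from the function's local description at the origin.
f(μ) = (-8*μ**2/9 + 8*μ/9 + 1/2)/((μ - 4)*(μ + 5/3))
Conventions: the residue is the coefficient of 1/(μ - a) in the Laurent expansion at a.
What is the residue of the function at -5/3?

The residue is 559/918.

At the order-1 pole -5/3 set g(μ) = (μ - (-5/3))*f(μ) = (-8*μ**2/9 + 8*μ/9 + 1/2)/(μ - 4).
Simple pole: residue = g(a) at a = -5/3, which is 559/918.


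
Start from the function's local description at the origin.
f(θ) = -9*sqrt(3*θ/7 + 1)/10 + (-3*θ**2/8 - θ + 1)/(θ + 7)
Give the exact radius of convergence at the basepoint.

The radius of convergence is 7/3.

Denominator factor (θ + 7): pole of order 1 at -7, modulus 7.
Branch term (-9/10)*sqrt(1 - θ/(-7/3)): its argument vanishes at θ = -7/3, a square-root branch point, modulus 7/3.
The radius of convergence is the smallest modulus among the singular points: 7/3.


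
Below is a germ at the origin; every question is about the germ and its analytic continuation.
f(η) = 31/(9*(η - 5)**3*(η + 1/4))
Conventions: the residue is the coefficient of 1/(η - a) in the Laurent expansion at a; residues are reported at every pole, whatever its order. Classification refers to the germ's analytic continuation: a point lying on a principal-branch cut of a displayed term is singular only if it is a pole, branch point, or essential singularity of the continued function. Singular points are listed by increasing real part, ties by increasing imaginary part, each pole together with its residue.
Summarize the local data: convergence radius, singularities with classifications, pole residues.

Radius of convergence at 0: 1/4.
At -1/4: a pole of order 1; residue -1984/83349.
At 5: a pole of order 3; residue 1984/83349.

Denominator factor (η - 5)^3: pole of order 3 at 5, modulus 5.
Denominator factor (η + 1/4): pole of order 1 at -1/4, modulus 1/4.
The radius of convergence is the smallest modulus among the singular points: 1/4.
At the order-1 pole -1/4 set g(η) = (η - (-1/4))*f(η) = 31/(9*(η - 5)**3).
Simple pole: residue = g(a) at a = -1/4, which is -1984/83349.
At the order-3 pole 5 set g(η) = (η - (5))^3*f(η) = 31/(9*(η + 1/4)).
Order-3 pole: residue = g''(a)/2; g''(5) = 3968/83349, so the residue is 1984/83349.
List the singular points by increasing real part (a conjugate pair: the negative imaginary part first).


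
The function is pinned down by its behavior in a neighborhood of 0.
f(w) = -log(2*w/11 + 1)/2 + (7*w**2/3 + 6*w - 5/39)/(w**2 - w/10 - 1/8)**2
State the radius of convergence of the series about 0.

The radius of convergence is -1/20 + (1/20)*sqrt(51).

Denominator factor (w**2 - w/10 - 1/8)^2: discriminant 51/100, real irrational roots 1/20 + (1/20)*sqrt(51) and 1/20 - (1/20)*sqrt(51); poles of order 2, moduli 1/20 + (1/20)*sqrt(51) and -1/20 + (1/20)*sqrt(51).
Branch term (-1/2)*log(1 - w/(-11/2)): its argument vanishes at w = -11/2, a logarithmic branch point, modulus 11/2.
The radius of convergence is the smallest modulus among the singular points: -1/20 + (1/20)*sqrt(51).


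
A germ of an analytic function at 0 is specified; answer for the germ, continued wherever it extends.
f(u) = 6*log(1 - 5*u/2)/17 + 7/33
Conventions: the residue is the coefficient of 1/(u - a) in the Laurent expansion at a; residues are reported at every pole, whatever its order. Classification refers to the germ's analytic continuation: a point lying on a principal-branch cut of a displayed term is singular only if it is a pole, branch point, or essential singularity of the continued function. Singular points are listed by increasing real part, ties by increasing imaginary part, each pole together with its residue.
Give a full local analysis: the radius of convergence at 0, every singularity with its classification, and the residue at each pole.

Radius of convergence at 0: 2/5.
At 2/5: a logarithmic branch point.

Branch term (6/17)*log(1 - u/(2/5)): its argument vanishes at u = 2/5, a logarithmic branch point, modulus 2/5.
The radius of convergence is the smallest modulus among the singular points: 2/5.


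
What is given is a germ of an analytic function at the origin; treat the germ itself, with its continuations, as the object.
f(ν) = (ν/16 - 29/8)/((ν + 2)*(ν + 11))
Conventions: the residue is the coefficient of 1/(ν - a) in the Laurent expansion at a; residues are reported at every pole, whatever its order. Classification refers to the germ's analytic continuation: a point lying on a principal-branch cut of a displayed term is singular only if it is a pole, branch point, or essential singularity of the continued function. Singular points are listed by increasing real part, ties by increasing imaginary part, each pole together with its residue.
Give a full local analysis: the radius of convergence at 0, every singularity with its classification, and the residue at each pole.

Denominator factor (ν + 2): pole of order 1 at -2, modulus 2.
Denominator factor (ν + 11): pole of order 1 at -11, modulus 11.
The radius of convergence is the smallest modulus among the singular points: 2.
At the order-1 pole -11 set g(ν) = (ν - (-11))*f(ν) = (ν/16 - 29/8)/(ν + 2).
Simple pole: residue = g(a) at a = -11, which is 23/48.
At the order-1 pole -2 set g(ν) = (ν - (-2))*f(ν) = (ν/16 - 29/8)/(ν + 11).
Simple pole: residue = g(a) at a = -2, which is -5/12.
List the singular points by increasing real part (a conjugate pair: the negative imaginary part first).

Radius of convergence at 0: 2.
At -11: a pole of order 1; residue 23/48.
At -2: a pole of order 1; residue -5/12.


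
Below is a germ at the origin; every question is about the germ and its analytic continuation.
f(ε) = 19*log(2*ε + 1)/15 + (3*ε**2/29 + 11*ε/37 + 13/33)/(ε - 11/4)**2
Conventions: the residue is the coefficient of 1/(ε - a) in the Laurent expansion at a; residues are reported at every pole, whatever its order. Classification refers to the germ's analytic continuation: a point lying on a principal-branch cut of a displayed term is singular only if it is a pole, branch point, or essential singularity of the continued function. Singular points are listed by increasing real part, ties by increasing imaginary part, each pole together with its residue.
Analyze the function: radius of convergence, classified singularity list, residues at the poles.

Denominator factor (ε - 11/4)^2: pole of order 2 at 11/4, modulus 11/4.
Branch term (19/15)*log(1 - ε/(-1/2)): its argument vanishes at ε = -1/2, a logarithmic branch point, modulus 1/2.
The radius of convergence is the smallest modulus among the singular points: 1/2.
The branch term is analytic at 11/4 and contributes nothing to the residue; only the rational part matters.
At the order-2 pole 11/4 set g(ε) = (ε - (11/4))^2*(rational part) = 3*ε**2/29 + 11*ε/37 + 13/33.
Order-2 pole: residue = g'(a); g'(11/4) = 1859/2146, so the residue is 1859/2146.
List the singular points by increasing real part (a conjugate pair: the negative imaginary part first).

Radius of convergence at 0: 1/2.
At -1/2: a logarithmic branch point.
At 11/4: a pole of order 2; residue 1859/2146.


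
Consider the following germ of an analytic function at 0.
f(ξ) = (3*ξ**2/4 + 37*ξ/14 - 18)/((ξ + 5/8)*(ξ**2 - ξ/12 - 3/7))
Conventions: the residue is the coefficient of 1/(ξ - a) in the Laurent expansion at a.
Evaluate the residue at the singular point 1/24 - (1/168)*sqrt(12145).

The factor ξ**2 - ξ/12 - 3/7 splits as (ξ - a)(ξ - a') with a = 1/24 - (1/168)*sqrt(12145), a' = 1/24 + (1/168)*sqrt(12145). At the order-1 pole a set g(ξ) = (ξ - a)*f(ξ) = [(3*ξ**2/4 + 37*ξ/14 - 18)/(ξ + 5/8)] / (ξ - a').
Simple pole: residue = g(a) at a = 1/24 - (1/168)*sqrt(12145), which is 52065/76 + (5814009/923020)*sqrt(12145).

The residue is 52065/76 + (5814009/923020)*sqrt(12145).


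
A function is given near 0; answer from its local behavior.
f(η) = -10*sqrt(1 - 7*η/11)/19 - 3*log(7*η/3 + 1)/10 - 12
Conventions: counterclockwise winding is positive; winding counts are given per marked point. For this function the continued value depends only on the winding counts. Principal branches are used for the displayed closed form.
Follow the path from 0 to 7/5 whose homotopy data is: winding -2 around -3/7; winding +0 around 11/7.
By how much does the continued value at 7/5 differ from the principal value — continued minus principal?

Continued minus principal equals (6/5)*pi*i.

The rational part is single-valued and drops out of the difference; each branch term changes only by its own monodromy.
(-10/19)*sqrt(1 - η/(11/7)): winding +0 is even, the square root returns to the same sheet, contribution 0.
(-3/10)*log(1 - η/(-3/7)): each positive loop around -3/7 adds 2*pi*i to the log, so winding -2 contributes (-3/10)*(-2)*2*pi*i = (6/5)*pi*i.
Summing the contributions at η = 7/5 gives (6/5)*pi*i.


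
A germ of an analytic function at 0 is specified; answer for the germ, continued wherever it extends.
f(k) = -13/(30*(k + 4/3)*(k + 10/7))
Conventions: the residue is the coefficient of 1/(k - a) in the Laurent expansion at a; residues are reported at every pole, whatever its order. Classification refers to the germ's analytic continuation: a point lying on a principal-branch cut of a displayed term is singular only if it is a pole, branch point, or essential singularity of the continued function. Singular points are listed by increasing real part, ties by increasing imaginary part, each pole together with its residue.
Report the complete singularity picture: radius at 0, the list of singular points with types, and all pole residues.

Radius of convergence at 0: 4/3.
At -10/7: a pole of order 1; residue 91/20.
At -4/3: a pole of order 1; residue -91/20.

Denominator factor (k + 10/7): pole of order 1 at -10/7, modulus 10/7.
Denominator factor (k + 4/3): pole of order 1 at -4/3, modulus 4/3.
The radius of convergence is the smallest modulus among the singular points: 4/3.
At the order-1 pole -10/7 set g(k) = (k - (-10/7))*f(k) = -13/(30*(k + 4/3)).
Simple pole: residue = g(a) at a = -10/7, which is 91/20.
At the order-1 pole -4/3 set g(k) = (k - (-4/3))*f(k) = -13/(30*(k + 10/7)).
Simple pole: residue = g(a) at a = -4/3, which is -91/20.
List the singular points by increasing real part (a conjugate pair: the negative imaginary part first).


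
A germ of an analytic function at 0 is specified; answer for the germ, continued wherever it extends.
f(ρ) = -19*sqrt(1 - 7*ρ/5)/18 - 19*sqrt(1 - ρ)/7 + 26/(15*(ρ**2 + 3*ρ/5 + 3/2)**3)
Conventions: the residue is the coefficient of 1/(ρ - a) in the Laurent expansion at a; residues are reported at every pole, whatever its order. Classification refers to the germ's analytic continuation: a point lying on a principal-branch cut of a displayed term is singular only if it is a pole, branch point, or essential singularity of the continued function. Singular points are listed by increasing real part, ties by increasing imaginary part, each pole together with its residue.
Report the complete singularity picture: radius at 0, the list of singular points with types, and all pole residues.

Radius of convergence at 0: 5/7.
At (-3/10) - ((1/10)*sqrt(141))*i: a pole of order 3; residue ((32500/2803221)*sqrt(141))*i.
At (-3/10) + ((1/10)*sqrt(141))*i: a pole of order 3; residue -((32500/2803221)*sqrt(141))*i.
At 5/7: an algebraic (square-root) branch point.
At 1: an algebraic (square-root) branch point.


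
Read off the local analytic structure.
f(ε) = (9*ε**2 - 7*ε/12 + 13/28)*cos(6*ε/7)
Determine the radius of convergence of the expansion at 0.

The factor cos(6*ε/7) is entire and contributes no finite singular point.
The polynomial part has no poles.
No finite singular points: the Taylor series at 0 converges everywhere.

The radius of convergence is infinite.


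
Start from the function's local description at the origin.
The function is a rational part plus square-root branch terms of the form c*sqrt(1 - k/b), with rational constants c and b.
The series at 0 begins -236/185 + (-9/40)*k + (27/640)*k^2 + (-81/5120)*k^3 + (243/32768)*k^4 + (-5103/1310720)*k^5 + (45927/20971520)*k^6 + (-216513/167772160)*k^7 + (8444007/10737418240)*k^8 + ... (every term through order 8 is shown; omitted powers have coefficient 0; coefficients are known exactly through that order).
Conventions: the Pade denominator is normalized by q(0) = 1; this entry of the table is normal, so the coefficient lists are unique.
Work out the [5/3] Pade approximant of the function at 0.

The Pade approximant has numerator coefficients [-236/185, -1089/592, -16065/18944, -40095/303104, -243/65536, 729/10485760]; denominator coefficients [1, 81/64, 243/512, 405/8192].

Taylor coefficients needed (read off): a_0 = -236/185, a_1 = -9/40, a_2 = 27/640, a_3 = -81/5120, a_4 = 243/32768, a_5 = -5103/1310720, a_6 = 45927/20971520, a_7 = -216513/167772160, a_8 = 8444007/10737418240.
Write the denominator as Q(k) = 1 + q1*k + q2*k^2 + q3*k^3. Requiring Q*f - P = O(k^9) with deg P <= 5 kills the coefficients of k^6..k^8 in Q*f:
  k^6: a_6 + q1*a_5 + q2*a_4 + q3*a_3 = 0, i.e. 45927/20971520 + (-5103/1310720)*q1 + (243/32768)*q2 + (-81/5120)*q3 = 0.
  k^7: a_7 + q1*a_6 + q2*a_5 + q3*a_4 = 0, i.e. -216513/167772160 + (45927/20971520)*q1 + (-5103/1310720)*q2 + (243/32768)*q3 = 0.
  k^8: a_8 + q1*a_7 + q2*a_6 + q3*a_5 = 0, i.e. 8444007/10737418240 + (-216513/167772160)*q1 + (45927/20971520)*q2 + (-5103/1310720)*q3 = 0.
Solving this linear system: q1 = 81/64, q2 = 243/512, q3 = 405/8192.
The numerator is Q*f truncated at degree 5: P0 = a_0 = -236/185; P1 = a_1 + q1*a_0 = -1089/592; P2 = a_2 + q1*a_1 + q2*a_0 = -16065/18944; P3 = a_3 + q1*a_2 + q2*a_1 + q3*a_0 = -40095/303104; P4 = a_4 + q1*a_3 + q2*a_2 + q3*a_1 = -243/65536; P5 = a_5 + q1*a_4 + q2*a_3 + q3*a_2 = 729/10485760.


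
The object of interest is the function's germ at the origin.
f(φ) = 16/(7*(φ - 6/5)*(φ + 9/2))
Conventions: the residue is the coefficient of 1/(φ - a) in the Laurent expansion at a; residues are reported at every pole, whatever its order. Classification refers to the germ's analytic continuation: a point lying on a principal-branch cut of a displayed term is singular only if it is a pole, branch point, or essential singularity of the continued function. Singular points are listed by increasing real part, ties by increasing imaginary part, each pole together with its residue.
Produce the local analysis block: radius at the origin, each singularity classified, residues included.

Denominator factor (φ + 9/2): pole of order 1 at -9/2, modulus 9/2.
Denominator factor (φ - 6/5): pole of order 1 at 6/5, modulus 6/5.
The radius of convergence is the smallest modulus among the singular points: 6/5.
At the order-1 pole -9/2 set g(φ) = (φ - (-9/2))*f(φ) = 16/(7*(φ - 6/5)).
Simple pole: residue = g(a) at a = -9/2, which is -160/399.
At the order-1 pole 6/5 set g(φ) = (φ - (6/5))*f(φ) = 16/(7*(φ + 9/2)).
Simple pole: residue = g(a) at a = 6/5, which is 160/399.
List the singular points by increasing real part (a conjugate pair: the negative imaginary part first).

Radius of convergence at 0: 6/5.
At -9/2: a pole of order 1; residue -160/399.
At 6/5: a pole of order 1; residue 160/399.


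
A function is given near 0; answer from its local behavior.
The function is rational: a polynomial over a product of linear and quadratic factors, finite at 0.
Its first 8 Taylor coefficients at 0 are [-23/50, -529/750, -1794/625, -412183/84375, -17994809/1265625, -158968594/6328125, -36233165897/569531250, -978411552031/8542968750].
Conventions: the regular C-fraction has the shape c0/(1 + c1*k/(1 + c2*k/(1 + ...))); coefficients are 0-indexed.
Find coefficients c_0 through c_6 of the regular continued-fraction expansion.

Taylor coefficients (read off): a_0 = -23/50, a_1 = -529/750, a_2 = -1794/625, a_3 = -412183/84375, a_4 = -17994809/1265625, a_5 = -158968594/6328125, a_6 = -36233165897/569531250.
c0 = a_0 = -23/50. Peel one level at a time: if S = 1 + c*k/S' with S'(0) = 1, then c is the k-coefficient of S and S' = c*k/(S - 1).
S_1 = c0/f = 1 + (-23/15)*k + (-35/9)*k^2 + ...; c1 = -23/15.
S_2 = c1*k/(S_1 - 1) = 1 + (-175/69)*k + (45874/4761)*k^2 + ...; c2 = -175/69.
S_3 = c2*k/(S_2 - 1) = 1 + (45874/12075)*k + (65466/30625)*k^2 + ...; c3 = 45874/12075.
S_4 = c3*k/(S_3 - 1) = 1 + (-2258577/4013975)*k + (-309331347/526105969)*k^2 + ...; c4 = -2258577/4013975.
S_5 = c4*k/(S_4 - 1) = 1 + (-784536025/750796821)*k + (-40712875/2142898578)*k^2 + ...; c5 = -784536025/750796821.
S_6 = c5*k/(S_5 - 1) = 1 + (-5336178365/293488202358)*k + ...; c6 = -5336178365/293488202358.

The regular C-fraction coefficients are [-23/50, -23/15, -175/69, 45874/12075, -2258577/4013975, -784536025/750796821, -5336178365/293488202358].


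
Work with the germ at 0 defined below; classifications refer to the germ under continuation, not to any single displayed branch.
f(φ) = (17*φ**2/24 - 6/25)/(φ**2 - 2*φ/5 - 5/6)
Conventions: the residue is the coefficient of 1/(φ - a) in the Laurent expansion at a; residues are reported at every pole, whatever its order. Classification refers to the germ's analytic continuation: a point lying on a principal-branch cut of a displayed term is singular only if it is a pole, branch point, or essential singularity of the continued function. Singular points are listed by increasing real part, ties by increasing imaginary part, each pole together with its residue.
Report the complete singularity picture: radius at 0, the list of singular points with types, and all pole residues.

Denominator factor (φ**2 - 2*φ/5 - 5/6): discriminant 262/75, real irrational roots 1/5 + (1/30)*sqrt(786) and 1/5 - (1/30)*sqrt(786); poles of order 1, moduli 1/5 + (1/30)*sqrt(786) and -1/5 + (1/30)*sqrt(786).
The radius of convergence is the smallest modulus among the singular points: -1/5 + (1/30)*sqrt(786).
The factor φ**2 - 2*φ/5 - 5/6 splits as (φ - a)(φ - a') with a = 1/5 - (1/30)*sqrt(786), a' = 1/5 + (1/30)*sqrt(786). At the order-1 pole a set g(φ) = (φ - a)*f(φ) = [17*φ**2/24 - 6/25] / (φ - a').
Simple pole: residue = g(a) at a = 1/5 - (1/30)*sqrt(786), which is 17/120 - (293/37728)*sqrt(786).
The factor φ**2 - 2*φ/5 - 5/6 splits as (φ - a)(φ - a') with a = 1/5 + (1/30)*sqrt(786), a' = 1/5 - (1/30)*sqrt(786). At the order-1 pole a set g(φ) = (φ - a)*f(φ) = [17*φ**2/24 - 6/25] / (φ - a').
Simple pole: residue = g(a) at a = 1/5 + (1/30)*sqrt(786), which is 17/120 + (293/37728)*sqrt(786).
List the singular points by increasing real part (a conjugate pair: the negative imaginary part first).

Radius of convergence at 0: -1/5 + (1/30)*sqrt(786).
At 1/5 - (1/30)*sqrt(786): a pole of order 1; residue 17/120 - (293/37728)*sqrt(786).
At 1/5 + (1/30)*sqrt(786): a pole of order 1; residue 17/120 + (293/37728)*sqrt(786).


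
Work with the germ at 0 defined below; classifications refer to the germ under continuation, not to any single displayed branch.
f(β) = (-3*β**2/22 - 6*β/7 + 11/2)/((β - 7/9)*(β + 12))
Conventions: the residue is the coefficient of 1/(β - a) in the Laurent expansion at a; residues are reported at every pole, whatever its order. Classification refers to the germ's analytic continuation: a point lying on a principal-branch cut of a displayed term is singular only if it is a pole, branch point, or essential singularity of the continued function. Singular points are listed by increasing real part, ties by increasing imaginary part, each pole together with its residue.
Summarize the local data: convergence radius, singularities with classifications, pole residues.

Denominator factor (β + 12): pole of order 1 at -12, modulus 12.
Denominator factor (β - 7/9): pole of order 1 at 7/9, modulus 7/9.
The radius of convergence is the smallest modulus among the singular points: 7/9.
At the order-1 pole -12 set g(β) = (β - (-12))*f(β) = (-3*β**2/22 - 6*β/7 + 11/2)/(β - 7/9).
Simple pole: residue = g(a) at a = -12, which is 5337/17710.
At the order-1 pole 7/9 set g(β) = (β - (7/9))*f(β) = (-3*β**2/22 - 6*β/7 + 11/2)/(β + 12).
Simple pole: residue = g(a) at a = 7/9, which is 1411/3795.
List the singular points by increasing real part (a conjugate pair: the negative imaginary part first).

Radius of convergence at 0: 7/9.
At -12: a pole of order 1; residue 5337/17710.
At 7/9: a pole of order 1; residue 1411/3795.
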